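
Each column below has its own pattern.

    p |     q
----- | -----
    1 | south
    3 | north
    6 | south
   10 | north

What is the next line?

Column p goes 1, 3, 6, 10 → 15 (differences are 2, 3, 4, … (increasing by 1 each time)).
Column q: south, north, south, north → south (alternates south ↔ north).
So the next line is 15  south.

15  south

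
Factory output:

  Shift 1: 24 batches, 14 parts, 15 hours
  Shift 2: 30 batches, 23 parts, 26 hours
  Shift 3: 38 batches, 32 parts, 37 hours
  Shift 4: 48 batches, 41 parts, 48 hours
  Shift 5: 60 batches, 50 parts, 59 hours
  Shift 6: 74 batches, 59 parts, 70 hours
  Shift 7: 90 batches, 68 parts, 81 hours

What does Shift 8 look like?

Batches: 24, 30, 38, 48, 60, 74, 90 → 108 (differences are 6, 8, 10, … (increasing by 2 each time)).
For the parts, +9 each step: 14, 23, 32, 41, 50, 59, 68 → 77.
Hours: 15, 26, 37, 48, 59, 70, 81 → 92 (+11 each step).
Combining the parts gives 108 batches, 77 parts, 92 hours.

108 batches, 77 parts, 92 hours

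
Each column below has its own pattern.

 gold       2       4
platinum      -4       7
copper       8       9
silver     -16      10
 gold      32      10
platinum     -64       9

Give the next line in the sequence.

copper  128  7

Metal — repeats gold → platinum → copper → silver: gold, platinum, copper, silver, gold, platinum → copper.
Second component goes 2, -4, 8, -16, 32, -64 → 128 (×(-2) each step).
For the third component, differences are 3, 2, 1, … (decreasing by 1 each time): 4, 7, 9, 10, 10, 9 → 7.
So the next line is copper  128  7.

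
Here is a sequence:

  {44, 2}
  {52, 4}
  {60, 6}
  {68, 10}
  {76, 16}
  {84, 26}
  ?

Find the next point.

{92, 42}

For the first coordinate, +8 each step: 44, 52, 60, 68, 76, 84 → 92.
Second coordinate: 2, 4, 6, 10, 16, 26 → 42 (each term is the sum of the two before it).
Putting it together: {92, 42}.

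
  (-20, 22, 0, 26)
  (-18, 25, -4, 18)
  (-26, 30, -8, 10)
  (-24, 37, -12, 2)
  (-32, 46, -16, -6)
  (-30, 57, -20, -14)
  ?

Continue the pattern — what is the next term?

(-38, 70, -24, -22)

First slot goes -20, -18, -26, -24, -32, -30 → -38 (alternating steps +2, −8, +2, −8, …).
Second slot: 22, 25, 30, 37, 46, 57 → 70 (differences are 3, 5, 7, … (increasing by 2 each time)).
Third slot: 0, -4, -8, -12, -16, -20 → -24 (−4 each step).
For the fourth slot, −8 each step: 26, 18, 10, 2, -6, -14 → -22.
So the next term is (-38, 70, -24, -22).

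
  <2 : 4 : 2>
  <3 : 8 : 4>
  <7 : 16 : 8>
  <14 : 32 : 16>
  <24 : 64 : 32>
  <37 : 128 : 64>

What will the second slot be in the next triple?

Second slot goes 4, 8, 16, 32, 64, 128 → 256 (×2 each step).

256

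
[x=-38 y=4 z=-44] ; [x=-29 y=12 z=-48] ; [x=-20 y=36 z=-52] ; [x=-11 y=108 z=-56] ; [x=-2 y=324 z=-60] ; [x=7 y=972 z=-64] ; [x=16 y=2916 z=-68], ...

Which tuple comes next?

[x=25 y=8748 z=-72]

X goes -38, -29, -20, -11, -2, 7, 16 → 25 (+9 each step).
Y: ×3 each step; 4, 12, 36, 108, 324, 972, 2916 → 8748.
For the z, −4 each step: -44, -48, -52, -56, -60, -64, -68 → -72.
Combining the parts gives [x=25 y=8748 z=-72].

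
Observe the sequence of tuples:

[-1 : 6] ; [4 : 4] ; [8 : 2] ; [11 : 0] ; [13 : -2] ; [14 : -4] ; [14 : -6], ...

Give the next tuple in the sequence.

For the first coordinate, differences are 5, 4, 3, … (decreasing by 1 each time): -1, 4, 8, 11, 13, 14, 14 → 13.
Second coordinate: −2 each step, so 6, 4, 2, 0, -2, -4, -6 → -8.
So the next tuple is [13 : -8].

[13 : -8]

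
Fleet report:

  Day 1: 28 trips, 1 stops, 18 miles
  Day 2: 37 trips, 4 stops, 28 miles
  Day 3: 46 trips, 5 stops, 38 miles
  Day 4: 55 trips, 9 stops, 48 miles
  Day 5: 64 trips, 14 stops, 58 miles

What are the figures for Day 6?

73 trips, 23 stops, 68 miles

Trips: 28, 37, 46, 55, 64 → 73 (+9 each step).
Stops goes 1, 4, 5, 9, 14 → 23 (each term is the sum of the two before it).
Miles — +10 each step: 18, 28, 38, 48, 58 → 68.
Putting it together: 73 trips, 23 stops, 68 miles.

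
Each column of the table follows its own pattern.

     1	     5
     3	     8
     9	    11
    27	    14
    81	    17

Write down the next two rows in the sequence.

243  20; 729  23

For the first component, ×3 each step: 1, 3, 9, 27, 81 → 243 → 729.
Second component — +3 each step: 5, 8, 11, 14, 17 → 20 → 23.
So the next two rows are 243  20 and 729  23.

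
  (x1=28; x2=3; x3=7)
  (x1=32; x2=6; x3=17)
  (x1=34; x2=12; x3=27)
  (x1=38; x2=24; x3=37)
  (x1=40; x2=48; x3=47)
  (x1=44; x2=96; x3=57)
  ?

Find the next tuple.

(x1=46; x2=192; x3=67)

For the x1, alternating steps +4, +2, +4, +2, …: 28, 32, 34, 38, 40, 44 → 46.
For the x2, ×2 each step: 3, 6, 12, 24, 48, 96 → 192.
X3: +10 each step; 7, 17, 27, 37, 47, 57 → 67.
Putting it together: (x1=46; x2=192; x3=67).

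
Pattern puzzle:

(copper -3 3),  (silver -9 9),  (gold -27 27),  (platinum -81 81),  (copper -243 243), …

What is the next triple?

Metal: repeats copper → silver → gold → platinum; copper, silver, gold, platinum, copper → silver.
Second part — ×3 each step: -3, -9, -27, -81, -243 → -729.
Third part — ×3 each step: 3, 9, 27, 81, 243 → 729.
So the next triple is (silver -729 729).

(silver -729 729)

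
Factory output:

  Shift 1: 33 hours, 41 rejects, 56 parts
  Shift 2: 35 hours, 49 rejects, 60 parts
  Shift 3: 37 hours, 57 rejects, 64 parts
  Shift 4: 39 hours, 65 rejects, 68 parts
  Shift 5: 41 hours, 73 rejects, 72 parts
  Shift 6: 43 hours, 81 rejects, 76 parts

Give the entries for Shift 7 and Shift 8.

45 hours, 89 rejects, 80 parts; 47 hours, 97 rejects, 84 parts

Hours: +2 each step; 33, 35, 37, 39, 41, 43 → 45 → 47.
Rejects: 41, 49, 57, 65, 73, 81 → 89 → 97 (+8 each step).
Parts: +4 each step; 56, 60, 64, 68, 72, 76 → 80 → 84.
So the next two lines are 45 hours, 89 rejects, 80 parts and 47 hours, 97 rejects, 84 parts.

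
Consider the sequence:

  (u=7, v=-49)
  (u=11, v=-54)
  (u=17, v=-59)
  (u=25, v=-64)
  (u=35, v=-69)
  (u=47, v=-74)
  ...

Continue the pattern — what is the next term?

U: differences are 4, 6, 8, … (increasing by 2 each time); 7, 11, 17, 25, 35, 47 → 61.
V: -49, -54, -59, -64, -69, -74 → -79 (−5 each step).
So the next term is (u=61, v=-79).

(u=61, v=-79)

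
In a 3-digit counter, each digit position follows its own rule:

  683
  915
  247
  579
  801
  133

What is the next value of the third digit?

First digit: +3 each step, mod 10; 6, 9, 2, 5, 8, 1 → 4.
For the second digit, +3 each step, mod 10: 8, 1, 4, 7, 0, 3 → 6.
For the third digit, +2 each step, mod 10: 3, 5, 7, 9, 1, 3 → 5.

5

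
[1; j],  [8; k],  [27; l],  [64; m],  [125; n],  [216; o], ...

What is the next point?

First value: perfect cubes: 1³, 2³, 3³, …, so 1, 8, 27, 64, 125, 216 → 343.
Letter: letters move forward 1 place in the alphabet, so j, k, l, m, n, o → p.
So the next point is [343; p].

[343; p]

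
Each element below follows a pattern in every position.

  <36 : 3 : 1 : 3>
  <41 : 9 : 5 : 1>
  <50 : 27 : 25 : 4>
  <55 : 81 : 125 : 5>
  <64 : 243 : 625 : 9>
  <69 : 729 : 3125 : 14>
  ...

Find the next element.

<78 : 2187 : 15625 : 23>

First entry: alternating steps +5, +9, +5, +9, …, so 36, 41, 50, 55, 64, 69 → 78.
Second entry: ×3 each step; 3, 9, 27, 81, 243, 729 → 2187.
Third entry: ×5 each step, so 1, 5, 25, 125, 625, 3125 → 15625.
Fourth entry: each term is the sum of the two before it; 3, 1, 4, 5, 9, 14 → 23.
So the next element is <78 : 2187 : 15625 : 23>.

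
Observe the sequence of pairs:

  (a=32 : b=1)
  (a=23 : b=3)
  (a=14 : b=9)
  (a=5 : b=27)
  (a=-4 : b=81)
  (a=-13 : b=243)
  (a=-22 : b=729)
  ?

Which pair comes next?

(a=-31 : b=2187)

A — −9 each step: 32, 23, 14, 5, -4, -13, -22 → -31.
B: ×3 each step; 1, 3, 9, 27, 81, 243, 729 → 2187.
Putting it together: (a=-31 : b=2187).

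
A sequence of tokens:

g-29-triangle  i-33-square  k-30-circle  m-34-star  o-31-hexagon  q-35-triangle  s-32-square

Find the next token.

u-36-circle

Letter: letters move forward 2 places in the alphabet, so g, i, k, m, o, q, s → u.
Second component goes 29, 33, 30, 34, 31, 35, 32 → 36 (alternating steps +4, −3, +4, −3, …).
For the shape, repeats triangle → square → circle → star → hexagon: triangle, square, circle, star, hexagon, triangle, square → circle.
Putting it together: u-36-circle.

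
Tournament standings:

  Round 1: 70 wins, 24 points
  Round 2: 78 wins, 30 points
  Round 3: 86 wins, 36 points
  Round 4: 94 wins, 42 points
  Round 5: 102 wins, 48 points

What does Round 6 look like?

Wins goes 70, 78, 86, 94, 102 → 110 (+8 each step).
For the points, +6 each step: 24, 30, 36, 42, 48 → 54.
So the next row is 110 wins, 54 points.

110 wins, 54 points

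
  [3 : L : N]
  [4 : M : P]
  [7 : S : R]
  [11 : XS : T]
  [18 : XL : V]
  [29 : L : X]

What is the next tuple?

First entry: 3, 4, 7, 11, 18, 29 → 47 (each term is the sum of the two before it).
Size: repeats L → M → S → XS → XL, so L, M, S, XS, XL, L → M.
Letter — letters move forward 2 places in the alphabet: N, P, R, T, V, X → Z.
Putting it together: [47 : M : Z].

[47 : M : Z]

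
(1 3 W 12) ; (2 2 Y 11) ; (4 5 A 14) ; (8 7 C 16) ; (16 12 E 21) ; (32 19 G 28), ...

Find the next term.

(64 31 I 40)

First value: ×2 each step; 1, 2, 4, 8, 16, 32 → 64.
Second value: each term is the sum of the two before it, so 3, 2, 5, 7, 12, 19 → 31.
Letter: letters move forward 2 places in the alphabet, wrapping Z→A, so W, Y, A, C, E, G → I.
For the fourth value, always 9 more than the second value: 12, 11, 14, 16, 21, 28 → 40.
Combining the parts gives (64 31 I 40).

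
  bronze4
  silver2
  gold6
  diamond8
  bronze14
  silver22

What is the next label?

gold36

Rank: bronze, silver, gold, diamond, bronze, silver → gold (repeats bronze → silver → gold → diamond).
Second component: each term is the sum of the two before it, so 4, 2, 6, 8, 14, 22 → 36.
Combining the parts gives gold36.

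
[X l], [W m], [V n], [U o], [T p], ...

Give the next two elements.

[S q], [R r]

First letter: letters move back 1 place in the alphabet, so X, W, V, U, T → S → R.
For the second letter, letters move forward 1 place in the alphabet: l, m, n, o, p → q → r.
So the next two elements are [S q] and [R r].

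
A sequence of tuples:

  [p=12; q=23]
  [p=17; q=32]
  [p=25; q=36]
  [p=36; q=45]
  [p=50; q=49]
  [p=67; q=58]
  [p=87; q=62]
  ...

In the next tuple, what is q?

71

P: differences are 5, 8, 11, … (increasing by 3 each time); 12, 17, 25, 36, 50, 67, 87 → 110.
Q — alternating steps +9, +4, +9, +4, …: 23, 32, 36, 45, 49, 58, 62 → 71.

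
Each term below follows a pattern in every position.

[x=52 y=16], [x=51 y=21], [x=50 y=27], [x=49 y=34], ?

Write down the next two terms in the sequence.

X: −1 each step, so 52, 51, 50, 49 → 48 → 47.
Y: 16, 21, 27, 34 → 42 → 51 (differences are 5, 6, 7, … (increasing by 1 each time)).
So the next two terms are [x=48 y=42] and [x=47 y=51].

[x=48 y=42], [x=47 y=51]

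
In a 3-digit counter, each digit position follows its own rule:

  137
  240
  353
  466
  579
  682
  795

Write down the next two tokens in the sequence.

808, 911

First digit: +1 each step, mod 10; 1, 2, 3, 4, 5, 6, 7 → 8 → 9.
Second digit: +1 each step, mod 10; 3, 4, 5, 6, 7, 8, 9 → 0 → 1.
Third digit: 7, 0, 3, 6, 9, 2, 5 → 8 → 1 (+3 each step, mod 10).
So the next two tokens are 808 and 911.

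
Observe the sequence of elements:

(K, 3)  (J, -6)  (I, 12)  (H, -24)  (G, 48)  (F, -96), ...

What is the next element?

Letter goes K, J, I, H, G, F → E (letters move back 1 place in the alphabet).
Second slot: 3, -6, 12, -24, 48, -96 → 192 (×(-2) each step).
Putting it together: (E, 192).

(E, 192)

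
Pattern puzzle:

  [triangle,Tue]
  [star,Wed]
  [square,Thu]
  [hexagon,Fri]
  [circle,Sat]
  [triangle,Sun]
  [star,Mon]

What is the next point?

[square,Tue]

Shape: repeats triangle → star → square → hexagon → circle, so triangle, star, square, hexagon, circle, triangle, star → square.
Day: runs through the weekdays Mon→Sun, so Tue, Wed, Thu, Fri, Sat, Sun, Mon → Tue.
So the next point is [square,Tue].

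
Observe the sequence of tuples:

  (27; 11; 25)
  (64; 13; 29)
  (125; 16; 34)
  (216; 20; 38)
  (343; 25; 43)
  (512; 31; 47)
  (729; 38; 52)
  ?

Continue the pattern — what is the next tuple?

(1000; 46; 56)

First coordinate: perfect cubes: 3³, 4³, 5³, …; 27, 64, 125, 216, 343, 512, 729 → 1000.
Second coordinate goes 11, 13, 16, 20, 25, 31, 38 → 46 (differences are 2, 3, 4, … (increasing by 1 each time)).
For the third coordinate, alternating steps +4, +5, +4, +5, …: 25, 29, 34, 38, 43, 47, 52 → 56.
Putting it together: (1000; 46; 56).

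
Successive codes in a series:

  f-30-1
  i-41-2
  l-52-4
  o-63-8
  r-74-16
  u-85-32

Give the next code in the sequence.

Letter goes f, i, l, o, r, u → x (letters move forward 3 places in the alphabet).
Second component: +11 each step; 30, 41, 52, 63, 74, 85 → 96.
Third component: 1, 2, 4, 8, 16, 32 → 64 (×2 each step).
Putting it together: x-96-64.

x-96-64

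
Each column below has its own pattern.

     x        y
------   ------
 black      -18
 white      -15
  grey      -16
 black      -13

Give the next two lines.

white  -14; grey  -11

Column x: repeats black → white → grey, so black, white, grey, black → white → grey.
Column y — alternating steps +3, −1, +3, −1, …: -18, -15, -16, -13 → -14 → -11.
Putting the parts together: white  -14 and then grey  -11.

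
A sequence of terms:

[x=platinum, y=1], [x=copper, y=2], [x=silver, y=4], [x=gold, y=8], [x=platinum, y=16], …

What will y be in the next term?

32

Y: ×2 each step, so 1, 2, 4, 8, 16 → 32.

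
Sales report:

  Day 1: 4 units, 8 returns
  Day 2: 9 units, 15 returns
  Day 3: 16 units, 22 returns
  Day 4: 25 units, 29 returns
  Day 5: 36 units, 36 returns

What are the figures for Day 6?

49 units, 43 returns

Units goes 4, 9, 16, 25, 36 → 49 (perfect squares: 2², 3², 4², …).
For the returns, +7 each step: 8, 15, 22, 29, 36 → 43.
Combining the parts gives 49 units, 43 returns.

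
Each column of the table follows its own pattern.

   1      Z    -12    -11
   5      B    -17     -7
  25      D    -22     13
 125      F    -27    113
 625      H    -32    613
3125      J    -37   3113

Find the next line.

15625  L  -42  15613

First component: ×5 each step, so 1, 5, 25, 125, 625, 3125 → 15625.
For the letter, letters move forward 2 places in the alphabet, wrapping Z→A: Z, B, D, F, H, J → L.
Third component — −5 each step: -12, -17, -22, -27, -32, -37 → -42.
Fourth component: always 12 less than the first component, so -11, -7, 13, 113, 613, 3113 → 15613.
So the next line is 15625  L  -42  15613.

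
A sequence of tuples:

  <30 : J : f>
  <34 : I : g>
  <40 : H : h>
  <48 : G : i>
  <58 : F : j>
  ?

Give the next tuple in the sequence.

<70 : E : k>

First value goes 30, 34, 40, 48, 58 → 70 (differences are 4, 6, 8, … (increasing by 2 each time)).
First letter: letters move back 1 place in the alphabet, so J, I, H, G, F → E.
Second letter — letters move forward 1 place in the alphabet: f, g, h, i, j → k.
Putting it together: <70 : E : k>.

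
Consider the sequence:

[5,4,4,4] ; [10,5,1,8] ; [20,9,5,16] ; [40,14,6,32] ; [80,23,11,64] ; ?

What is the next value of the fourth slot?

128

Fourth slot: ×2 each step; 4, 8, 16, 32, 64 → 128.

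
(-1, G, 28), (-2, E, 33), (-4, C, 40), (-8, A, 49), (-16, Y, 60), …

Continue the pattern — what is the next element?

First part — ×2 each step: -1, -2, -4, -8, -16 → -32.
Letter — letters move back 2 places in the alphabet, wrapping A→Z: G, E, C, A, Y → W.
For the third part, differences are 5, 7, 9, … (increasing by 2 each time): 28, 33, 40, 49, 60 → 73.
Putting it together: (-32, W, 73).

(-32, W, 73)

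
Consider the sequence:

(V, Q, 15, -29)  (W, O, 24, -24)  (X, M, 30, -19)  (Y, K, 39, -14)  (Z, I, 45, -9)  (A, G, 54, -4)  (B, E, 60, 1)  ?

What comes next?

(C, C, 69, 6)

First letter: letters move forward 1 place in the alphabet, wrapping Z→A; V, W, X, Y, Z, A, B → C.
For the second letter, letters move back 2 places in the alphabet: Q, O, M, K, I, G, E → C.
Third entry: alternating steps +9, +6, +9, +6, …, so 15, 24, 30, 39, 45, 54, 60 → 69.
For the fourth entry, +5 each step: -29, -24, -19, -14, -9, -4, 1 → 6.
Combining the parts gives (C, C, 69, 6).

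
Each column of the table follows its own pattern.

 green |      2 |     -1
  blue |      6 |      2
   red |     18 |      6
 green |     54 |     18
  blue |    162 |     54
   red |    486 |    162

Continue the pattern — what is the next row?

Colour: green, blue, red, green, blue, red → green (repeats green → blue → red).
Second component: 2, 6, 18, 54, 162, 486 → 1458 (×3 each step).
Third component: -1, 2, 6, 18, 54, 162 → 486 (always the previous value of the second component).
Putting it together: green  1458  486.

green  1458  486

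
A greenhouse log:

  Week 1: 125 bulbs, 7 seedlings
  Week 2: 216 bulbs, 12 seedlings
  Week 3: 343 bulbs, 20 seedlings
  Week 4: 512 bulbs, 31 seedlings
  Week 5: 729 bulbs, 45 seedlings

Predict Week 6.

1000 bulbs, 62 seedlings

For the bulbs, perfect cubes: 5³, 6³, 7³, …: 125, 216, 343, 512, 729 → 1000.
Seedlings goes 7, 12, 20, 31, 45 → 62 (differences are 5, 8, 11, … (increasing by 3 each time)).
So the next line is 1000 bulbs, 62 seedlings.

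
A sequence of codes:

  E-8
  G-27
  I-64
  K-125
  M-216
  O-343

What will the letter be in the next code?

Letter — letters move forward 2 places in the alphabet: E, G, I, K, M, O → Q.

Q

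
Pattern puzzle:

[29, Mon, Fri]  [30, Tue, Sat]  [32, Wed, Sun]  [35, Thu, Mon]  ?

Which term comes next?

First value — differences are 1, 2, 3, … (increasing by 1 each time): 29, 30, 32, 35 → 39.
For the first day, runs through the weekdays Mon→Sun: Mon, Tue, Wed, Thu → Fri.
Second day: runs through the weekdays Mon→Sun, so Fri, Sat, Sun, Mon → Tue.
Putting it together: [39, Fri, Tue].

[39, Fri, Tue]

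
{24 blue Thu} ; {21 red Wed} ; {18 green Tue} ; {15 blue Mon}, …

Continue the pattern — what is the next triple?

First value: −3 each step, so 24, 21, 18, 15 → 12.
For the colour, repeats blue → red → green: blue, red, green, blue → red.
Day: runs backward through the weekdays Mon→Sun, so Thu, Wed, Tue, Mon → Sun.
So the next triple is {12 red Sun}.

{12 red Sun}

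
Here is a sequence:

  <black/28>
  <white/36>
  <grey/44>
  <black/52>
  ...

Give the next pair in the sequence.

For the shade, repeats black → white → grey: black, white, grey, black → white.
Second part goes 28, 36, 44, 52 → 60 (+8 each step).
Combining the parts gives <white/60>.

<white/60>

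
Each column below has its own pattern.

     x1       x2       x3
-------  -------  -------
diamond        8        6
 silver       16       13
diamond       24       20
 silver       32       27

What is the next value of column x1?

Column x1 goes diamond, silver, diamond, silver → diamond (alternates diamond ↔ silver).

diamond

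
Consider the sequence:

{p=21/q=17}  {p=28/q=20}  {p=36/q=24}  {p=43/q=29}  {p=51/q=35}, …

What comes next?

P: alternating steps +7, +8, +7, +8, …; 21, 28, 36, 43, 51 → 58.
Q: differences are 3, 4, 5, … (increasing by 1 each time), so 17, 20, 24, 29, 35 → 42.
Putting it together: {p=58/q=42}.

{p=58/q=42}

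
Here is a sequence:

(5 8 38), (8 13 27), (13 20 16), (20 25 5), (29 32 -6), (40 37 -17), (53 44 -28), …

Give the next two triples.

First coordinate — differences are 3, 5, 7, … (increasing by 2 each time): 5, 8, 13, 20, 29, 40, 53 → 68 → 85.
Second coordinate: alternating steps +5, +7, +5, +7, …; 8, 13, 20, 25, 32, 37, 44 → 49 → 56.
Third coordinate: −11 each step; 38, 27, 16, 5, -6, -17, -28 → -39 → -50.
Putting the parts together: (68 49 -39) and then (85 56 -50).

(68 49 -39), (85 56 -50)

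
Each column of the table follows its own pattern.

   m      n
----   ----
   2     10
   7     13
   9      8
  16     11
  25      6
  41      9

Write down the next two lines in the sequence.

Column m: 2, 7, 9, 16, 25, 41 → 66 → 107 (each term is the sum of the two before it).
Column n — alternating steps +3, −5, +3, −5, …: 10, 13, 8, 11, 6, 9 → 4 → 7.
Putting the parts together: 66  4 and then 107  7.

66  4; 107  7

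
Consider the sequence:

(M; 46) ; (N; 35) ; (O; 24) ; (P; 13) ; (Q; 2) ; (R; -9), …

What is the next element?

Letter goes M, N, O, P, Q, R → S (letters move forward 1 place in the alphabet).
Second part — −11 each step: 46, 35, 24, 13, 2, -9 → -20.
Putting it together: (S; -20).

(S; -20)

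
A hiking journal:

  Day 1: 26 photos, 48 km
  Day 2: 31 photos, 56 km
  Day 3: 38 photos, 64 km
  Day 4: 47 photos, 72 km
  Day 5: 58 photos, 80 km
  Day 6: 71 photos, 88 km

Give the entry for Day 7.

For the photos, differences are 5, 7, 9, … (increasing by 2 each time): 26, 31, 38, 47, 58, 71 → 86.
Km: 48, 56, 64, 72, 80, 88 → 96 (+8 each step).
So the next row is 86 photos, 96 km.

86 photos, 96 km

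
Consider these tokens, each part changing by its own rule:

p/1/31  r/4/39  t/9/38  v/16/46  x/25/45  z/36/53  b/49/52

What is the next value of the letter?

d

For the letter, letters move forward 2 places in the alphabet, wrapping Z→A: p, r, t, v, x, z, b → d.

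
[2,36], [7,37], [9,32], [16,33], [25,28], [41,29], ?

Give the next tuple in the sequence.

First entry: each term is the sum of the two before it; 2, 7, 9, 16, 25, 41 → 66.
Second entry — alternating steps +1, −5, +1, −5, …: 36, 37, 32, 33, 28, 29 → 24.
Combining the parts gives [66,24].

[66,24]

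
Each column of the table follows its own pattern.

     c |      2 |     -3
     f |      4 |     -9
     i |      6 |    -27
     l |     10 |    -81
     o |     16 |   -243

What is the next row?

r  26  -729

Letter — letters move forward 3 places in the alphabet: c, f, i, l, o → r.
Second component goes 2, 4, 6, 10, 16 → 26 (each term is the sum of the two before it).
For the third component, ×3 each step: -3, -9, -27, -81, -243 → -729.
Combining the parts gives r  26  -729.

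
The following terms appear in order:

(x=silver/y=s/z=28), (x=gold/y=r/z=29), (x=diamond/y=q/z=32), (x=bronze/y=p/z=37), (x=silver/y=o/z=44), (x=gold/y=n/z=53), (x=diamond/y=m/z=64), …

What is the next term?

X: repeats silver → gold → diamond → bronze; silver, gold, diamond, bronze, silver, gold, diamond → bronze.
Y — letters move back 1 place in the alphabet: s, r, q, p, o, n, m → l.
Z goes 28, 29, 32, 37, 44, 53, 64 → 77 (differences are 1, 3, 5, … (increasing by 2 each time)).
Combining the parts gives (x=bronze/y=l/z=77).

(x=bronze/y=l/z=77)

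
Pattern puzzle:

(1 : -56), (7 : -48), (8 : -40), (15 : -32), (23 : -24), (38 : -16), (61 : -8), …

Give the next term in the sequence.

For the first slot, each term is the sum of the two before it: 1, 7, 8, 15, 23, 38, 61 → 99.
Second slot: +8 each step, so -56, -48, -40, -32, -24, -16, -8 → 0.
So the next term is (99 : 0).

(99 : 0)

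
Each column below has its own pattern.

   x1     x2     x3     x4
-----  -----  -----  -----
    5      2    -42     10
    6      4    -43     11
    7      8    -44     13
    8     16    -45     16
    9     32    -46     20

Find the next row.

10  64  -47  25

For the column x1, +1 each step: 5, 6, 7, 8, 9 → 10.
Column x2 — ×2 each step: 2, 4, 8, 16, 32 → 64.
Column x3: −1 each step; -42, -43, -44, -45, -46 → -47.
Column x4 — differences are 1, 2, 3, … (increasing by 1 each time): 10, 11, 13, 16, 20 → 25.
So the next row is 10  64  -47  25.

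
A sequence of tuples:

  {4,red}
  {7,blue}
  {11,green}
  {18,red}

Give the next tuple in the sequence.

First coordinate: each term is the sum of the two before it, so 4, 7, 11, 18 → 29.
Colour: repeats red → blue → green, so red, blue, green, red → blue.
So the next tuple is {29,blue}.

{29,blue}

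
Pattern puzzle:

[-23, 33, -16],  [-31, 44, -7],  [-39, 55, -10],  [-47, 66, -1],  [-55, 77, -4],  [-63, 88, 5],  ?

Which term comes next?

First coordinate — −8 each step: -23, -31, -39, -47, -55, -63 → -71.
Second coordinate: +11 each step, so 33, 44, 55, 66, 77, 88 → 99.
Third coordinate: alternating steps +9, −3, +9, −3, …, so -16, -7, -10, -1, -4, 5 → 2.
Putting it together: [-71, 99, 2].

[-71, 99, 2]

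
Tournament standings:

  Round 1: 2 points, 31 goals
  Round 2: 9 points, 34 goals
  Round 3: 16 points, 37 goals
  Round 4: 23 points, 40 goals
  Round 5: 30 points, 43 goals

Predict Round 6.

For the points, +7 each step: 2, 9, 16, 23, 30 → 37.
Goals: 31, 34, 37, 40, 43 → 46 (+3 each step).
Combining the parts gives 37 points, 46 goals.

37 points, 46 goals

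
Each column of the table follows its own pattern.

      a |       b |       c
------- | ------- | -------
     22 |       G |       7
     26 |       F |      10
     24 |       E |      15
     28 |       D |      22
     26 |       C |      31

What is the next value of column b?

B

For the column a, alternating steps +4, −2, +4, −2, …: 22, 26, 24, 28, 26 → 30.
Column b — letters move back 1 place in the alphabet: G, F, E, D, C → B.
Column c: differences are 3, 5, 7, … (increasing by 2 each time), so 7, 10, 15, 22, 31 → 42.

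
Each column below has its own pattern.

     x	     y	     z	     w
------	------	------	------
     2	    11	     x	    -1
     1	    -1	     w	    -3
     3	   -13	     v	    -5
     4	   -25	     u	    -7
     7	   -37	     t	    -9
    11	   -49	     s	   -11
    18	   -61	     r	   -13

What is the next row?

For the column x, each term is the sum of the two before it: 2, 1, 3, 4, 7, 11, 18 → 29.
Column y: 11, -1, -13, -25, -37, -49, -61 → -73 (−12 each step).
Column z: letters move back 1 place in the alphabet, so x, w, v, u, t, s, r → q.
Column w goes -1, -3, -5, -7, -9, -11, -13 → -15 (−2 each step).
Combining the parts gives 29  -73  q  -15.

29  -73  q  -15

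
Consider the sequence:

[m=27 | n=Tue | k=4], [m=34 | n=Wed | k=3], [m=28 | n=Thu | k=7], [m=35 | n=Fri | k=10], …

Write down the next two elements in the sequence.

M goes 27, 34, 28, 35 → 29 → 36 (alternating steps +7, −6, +7, −6, …).
N: Tue, Wed, Thu, Fri → Sat → Sun (runs through the weekdays Mon→Sun).
For the k, each term is the sum of the two before it: 4, 3, 7, 10 → 17 → 27.
So the next two elements are [m=29 | n=Sat | k=17] and [m=36 | n=Sun | k=27].

[m=29 | n=Sat | k=17], [m=36 | n=Sun | k=27]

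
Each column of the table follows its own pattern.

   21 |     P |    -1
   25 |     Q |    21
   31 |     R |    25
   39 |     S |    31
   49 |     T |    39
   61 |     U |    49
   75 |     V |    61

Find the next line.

For the first component, differences are 4, 6, 8, … (increasing by 2 each time): 21, 25, 31, 39, 49, 61, 75 → 91.
Letter — letters move forward 1 place in the alphabet: P, Q, R, S, T, U, V → W.
Third component: -1, 21, 25, 31, 39, 49, 61 → 75 (always the previous value of the first component).
Putting it together: 91  W  75.

91  W  75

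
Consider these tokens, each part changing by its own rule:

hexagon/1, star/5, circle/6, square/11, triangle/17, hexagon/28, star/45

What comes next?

Shape: repeats hexagon → star → circle → square → triangle; hexagon, star, circle, square, triangle, hexagon, star → circle.
Second component: each term is the sum of the two before it; 1, 5, 6, 11, 17, 28, 45 → 73.
So the next token is circle/73.

circle/73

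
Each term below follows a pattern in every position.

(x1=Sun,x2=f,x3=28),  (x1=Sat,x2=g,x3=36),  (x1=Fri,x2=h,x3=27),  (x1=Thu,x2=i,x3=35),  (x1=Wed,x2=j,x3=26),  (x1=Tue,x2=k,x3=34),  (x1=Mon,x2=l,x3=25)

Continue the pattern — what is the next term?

X1: runs backward through the weekdays Mon→Sun; Sun, Sat, Fri, Thu, Wed, Tue, Mon → Sun.
X2: f, g, h, i, j, k, l → m (letters move forward 1 place in the alphabet).
For the x3, alternating steps +8, −9, +8, −9, …: 28, 36, 27, 35, 26, 34, 25 → 33.
So the next term is (x1=Sun,x2=m,x3=33).

(x1=Sun,x2=m,x3=33)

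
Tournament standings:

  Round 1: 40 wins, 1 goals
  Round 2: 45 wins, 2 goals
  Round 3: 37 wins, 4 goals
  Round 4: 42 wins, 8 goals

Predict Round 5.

Wins goes 40, 45, 37, 42 → 34 (alternating steps +5, −8, +5, −8, …).
Goals: ×2 each step, so 1, 2, 4, 8 → 16.
So the next row is 34 wins, 16 goals.

34 wins, 16 goals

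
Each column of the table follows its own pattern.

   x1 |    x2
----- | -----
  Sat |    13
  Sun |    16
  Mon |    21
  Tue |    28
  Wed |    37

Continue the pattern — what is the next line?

Column x1: runs through the weekdays Mon→Sun, so Sat, Sun, Mon, Tue, Wed → Thu.
For the column x2, differences are 3, 5, 7, … (increasing by 2 each time): 13, 16, 21, 28, 37 → 48.
So the next line is Thu  48.

Thu  48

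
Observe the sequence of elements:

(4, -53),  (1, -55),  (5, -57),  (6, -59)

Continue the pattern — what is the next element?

First part: 4, 1, 5, 6 → 11 (each term is the sum of the two before it).
Second part: −2 each step, so -53, -55, -57, -59 → -61.
Combining the parts gives (11, -61).

(11, -61)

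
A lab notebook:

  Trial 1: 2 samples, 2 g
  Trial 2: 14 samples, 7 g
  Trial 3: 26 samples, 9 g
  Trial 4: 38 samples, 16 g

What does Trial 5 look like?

Samples: +12 each step; 2, 14, 26, 38 → 50.
G — each term is the sum of the two before it: 2, 7, 9, 16 → 25.
Putting it together: 50 samples, 25 g.

50 samples, 25 g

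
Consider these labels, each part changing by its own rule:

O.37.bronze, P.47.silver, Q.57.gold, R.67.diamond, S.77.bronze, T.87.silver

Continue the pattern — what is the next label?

For the letter, letters move forward 1 place in the alphabet: O, P, Q, R, S, T → U.
Second component: +10 each step, so 37, 47, 57, 67, 77, 87 → 97.
Rank: repeats bronze → silver → gold → diamond, so bronze, silver, gold, diamond, bronze, silver → gold.
Putting it together: U.97.gold.

U.97.gold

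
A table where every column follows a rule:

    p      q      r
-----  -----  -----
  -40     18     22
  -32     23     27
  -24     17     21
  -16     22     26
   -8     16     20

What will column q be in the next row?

Column q: 18, 23, 17, 22, 16 → 21 (alternating steps +5, −6, +5, −6, …).

21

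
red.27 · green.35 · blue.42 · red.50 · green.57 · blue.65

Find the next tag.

For the colour, repeats red → green → blue: red, green, blue, red, green, blue → red.
Second component: alternating steps +8, +7, +8, +7, …; 27, 35, 42, 50, 57, 65 → 72.
Combining the parts gives red.72.

red.72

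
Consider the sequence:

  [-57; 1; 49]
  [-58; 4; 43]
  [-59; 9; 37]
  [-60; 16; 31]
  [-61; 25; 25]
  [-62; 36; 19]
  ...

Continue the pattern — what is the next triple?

First coordinate: -57, -58, -59, -60, -61, -62 → -63 (−1 each step).
Second coordinate: differences are 3, 5, 7, … (increasing by 2 each time); 1, 4, 9, 16, 25, 36 → 49.
Third coordinate goes 49, 43, 37, 31, 25, 19 → 13 (−6 each step).
Combining the parts gives [-63; 49; 13].

[-63; 49; 13]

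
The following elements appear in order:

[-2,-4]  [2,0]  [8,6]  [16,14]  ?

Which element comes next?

[26,24]

First part: differences are 4, 6, 8, … (increasing by 2 each time), so -2, 2, 8, 16 → 26.
Second part goes -4, 0, 6, 14 → 24 (always 2 less than the first part).
Putting it together: [26,24].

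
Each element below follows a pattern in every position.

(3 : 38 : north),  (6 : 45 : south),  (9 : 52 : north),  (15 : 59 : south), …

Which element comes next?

First part: 3, 6, 9, 15 → 24 (each term is the sum of the two before it).
Second part: +7 each step; 38, 45, 52, 59 → 66.
Direction: north, south, north, south → north (alternates north ↔ south).
Putting it together: (24 : 66 : north).

(24 : 66 : north)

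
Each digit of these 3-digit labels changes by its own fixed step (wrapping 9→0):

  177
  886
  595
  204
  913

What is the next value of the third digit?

For the third digit, −1 each step, mod 10: 7, 6, 5, 4, 3 → 2.

2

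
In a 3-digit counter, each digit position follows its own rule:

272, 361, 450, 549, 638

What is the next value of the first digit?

7

First digit: +1 each step, mod 10, so 2, 3, 4, 5, 6 → 7.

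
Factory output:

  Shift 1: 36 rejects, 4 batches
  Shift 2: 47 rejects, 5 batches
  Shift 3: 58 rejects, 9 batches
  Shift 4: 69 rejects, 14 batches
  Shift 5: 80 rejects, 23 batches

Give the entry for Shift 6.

91 rejects, 37 batches

Rejects: +11 each step, so 36, 47, 58, 69, 80 → 91.
Batches: each term is the sum of the two before it, so 4, 5, 9, 14, 23 → 37.
So the next record is 91 rejects, 37 batches.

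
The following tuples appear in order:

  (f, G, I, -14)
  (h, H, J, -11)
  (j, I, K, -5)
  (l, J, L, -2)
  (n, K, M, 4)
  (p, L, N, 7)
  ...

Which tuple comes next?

First letter goes f, h, j, l, n, p → r (letters move forward 2 places in the alphabet).
Second letter: G, H, I, J, K, L → M (letters move forward 1 place in the alphabet).
Third letter: letters move forward 1 place in the alphabet, so I, J, K, L, M, N → O.
For the fourth value, alternating steps +3, +6, +3, +6, …: -14, -11, -5, -2, 4, 7 → 13.
Putting it together: (r, M, O, 13).

(r, M, O, 13)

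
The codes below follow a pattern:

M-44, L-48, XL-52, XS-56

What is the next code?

Size goes M, L, XL, XS → S (runs through clothing sizes XS→XL).
Second component: 44, 48, 52, 56 → 60 (+4 each step).
So the next code is S-60.

S-60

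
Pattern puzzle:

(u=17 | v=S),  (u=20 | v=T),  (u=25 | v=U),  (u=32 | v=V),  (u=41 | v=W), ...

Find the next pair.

(u=52 | v=X)

U: differences are 3, 5, 7, … (increasing by 2 each time), so 17, 20, 25, 32, 41 → 52.
V: letters move forward 1 place in the alphabet; S, T, U, V, W → X.
So the next pair is (u=52 | v=X).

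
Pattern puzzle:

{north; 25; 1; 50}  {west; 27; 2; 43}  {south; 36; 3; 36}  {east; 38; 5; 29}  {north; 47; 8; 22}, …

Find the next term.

{west; 49; 13; 15}

For the direction, repeats north → west → south → east: north, west, south, east, north → west.
Second part goes 25, 27, 36, 38, 47 → 49 (alternating steps +2, +9, +2, +9, …).
Third part — each term is the sum of the two before it: 1, 2, 3, 5, 8 → 13.
Fourth part goes 50, 43, 36, 29, 22 → 15 (−7 each step).
Combining the parts gives {west; 49; 13; 15}.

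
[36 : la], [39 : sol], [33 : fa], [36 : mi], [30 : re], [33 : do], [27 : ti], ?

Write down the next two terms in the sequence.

First component: 36, 39, 33, 36, 30, 33, 27 → 30 → 24 (alternating steps +3, −6, +3, −6, …).
Note — runs backward through the solfège scale do→ti: la, sol, fa, mi, re, do, ti → la → sol.
Putting the parts together: [30 : la] and then [24 : sol].

[30 : la], [24 : sol]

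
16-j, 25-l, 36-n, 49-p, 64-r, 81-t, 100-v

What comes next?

121-x

First component: perfect squares: 4², 5², 6², …; 16, 25, 36, 49, 64, 81, 100 → 121.
Letter goes j, l, n, p, r, t, v → x (letters move forward 2 places in the alphabet).
Putting it together: 121-x.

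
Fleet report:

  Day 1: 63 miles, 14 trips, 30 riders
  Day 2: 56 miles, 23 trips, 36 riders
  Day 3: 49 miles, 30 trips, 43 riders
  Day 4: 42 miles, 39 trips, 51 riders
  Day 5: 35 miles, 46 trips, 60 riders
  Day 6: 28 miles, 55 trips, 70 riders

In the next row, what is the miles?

21

Miles: −7 each step; 63, 56, 49, 42, 35, 28 → 21.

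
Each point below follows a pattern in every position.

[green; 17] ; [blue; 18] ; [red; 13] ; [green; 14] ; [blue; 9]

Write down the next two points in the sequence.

[red; 10], [green; 5]

Colour: repeats green → blue → red, so green, blue, red, green, blue → red → green.
For the second entry, alternating steps +1, −5, +1, −5, …: 17, 18, 13, 14, 9 → 10 → 5.
Putting the parts together: [red; 10] and then [green; 5].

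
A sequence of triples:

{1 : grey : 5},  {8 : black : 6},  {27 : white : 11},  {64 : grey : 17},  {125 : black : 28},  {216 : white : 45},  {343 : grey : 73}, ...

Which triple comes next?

{512 : black : 118}

First entry: perfect cubes: 1³, 2³, 3³, …; 1, 8, 27, 64, 125, 216, 343 → 512.
Shade: repeats grey → black → white; grey, black, white, grey, black, white, grey → black.
Third entry: each term is the sum of the two before it, so 5, 6, 11, 17, 28, 45, 73 → 118.
Combining the parts gives {512 : black : 118}.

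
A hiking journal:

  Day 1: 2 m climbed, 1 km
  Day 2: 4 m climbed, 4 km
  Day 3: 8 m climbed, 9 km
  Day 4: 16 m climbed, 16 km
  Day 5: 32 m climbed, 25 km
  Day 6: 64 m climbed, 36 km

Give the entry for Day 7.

128 m climbed, 49 km

For the m climbed, ×2 each step: 2, 4, 8, 16, 32, 64 → 128.
Km: perfect squares: 1², 2², 3², …, so 1, 4, 9, 16, 25, 36 → 49.
Putting it together: 128 m climbed, 49 km.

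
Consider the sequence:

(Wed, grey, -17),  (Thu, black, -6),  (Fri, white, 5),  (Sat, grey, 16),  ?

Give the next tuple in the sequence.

(Sun, black, 27)

Day goes Wed, Thu, Fri, Sat → Sun (runs through the weekdays Mon→Sun).
Shade: grey, black, white, grey → black (repeats grey → black → white).
Third entry — +11 each step: -17, -6, 5, 16 → 27.
Putting it together: (Sun, black, 27).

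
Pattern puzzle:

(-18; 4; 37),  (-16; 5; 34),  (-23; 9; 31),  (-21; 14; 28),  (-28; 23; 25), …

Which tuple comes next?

(-26; 37; 22)

First value goes -18, -16, -23, -21, -28 → -26 (alternating steps +2, −7, +2, −7, …).
Second value: 4, 5, 9, 14, 23 → 37 (each term is the sum of the two before it).
Third value — −3 each step: 37, 34, 31, 28, 25 → 22.
Putting it together: (-26; 37; 22).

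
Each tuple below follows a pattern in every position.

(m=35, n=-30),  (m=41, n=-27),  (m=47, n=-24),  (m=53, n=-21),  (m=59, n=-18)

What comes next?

M goes 35, 41, 47, 53, 59 → 65 (+6 each step).
N: +3 each step, so -30, -27, -24, -21, -18 → -15.
Combining the parts gives (m=65, n=-15).

(m=65, n=-15)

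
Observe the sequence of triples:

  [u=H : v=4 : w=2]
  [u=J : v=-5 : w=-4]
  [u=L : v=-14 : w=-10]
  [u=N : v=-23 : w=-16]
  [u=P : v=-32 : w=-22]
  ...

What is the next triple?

U goes H, J, L, N, P → R (letters move forward 2 places in the alphabet).
V: −9 each step, so 4, -5, -14, -23, -32 → -41.
W goes 2, -4, -10, -16, -22 → -28 (−6 each step).
So the next triple is [u=R : v=-41 : w=-28].

[u=R : v=-41 : w=-28]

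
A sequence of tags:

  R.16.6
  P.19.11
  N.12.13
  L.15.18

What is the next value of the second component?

8

Second component — alternating steps +3, −7, +3, −7, …: 16, 19, 12, 15 → 8.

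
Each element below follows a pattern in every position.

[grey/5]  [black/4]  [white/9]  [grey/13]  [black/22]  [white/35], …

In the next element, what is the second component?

57

Second component: each term is the sum of the two before it; 5, 4, 9, 13, 22, 35 → 57.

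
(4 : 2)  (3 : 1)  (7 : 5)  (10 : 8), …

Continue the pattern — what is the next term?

(17 : 15)

For the first slot, each term is the sum of the two before it: 4, 3, 7, 10 → 17.
Second slot — always 2 less than the first slot: 2, 1, 5, 8 → 15.
Putting it together: (17 : 15).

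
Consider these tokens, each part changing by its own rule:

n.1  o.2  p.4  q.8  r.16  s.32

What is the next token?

Letter — letters move forward 1 place in the alphabet: n, o, p, q, r, s → t.
Second component: 1, 2, 4, 8, 16, 32 → 64 (×2 each step).
So the next token is t.64.

t.64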